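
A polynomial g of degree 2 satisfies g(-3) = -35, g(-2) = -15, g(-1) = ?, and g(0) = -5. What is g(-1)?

-5

On equispaced nodes a degree-2 polynomial has vanishing third forward difference, so
  - g(-3) + 3·g(-2) - 3·g(-1) + g(0) = 0.
Substituting the known values and solving for g(-1):
  -3·g(-1) = 15
  g(-1) = -5.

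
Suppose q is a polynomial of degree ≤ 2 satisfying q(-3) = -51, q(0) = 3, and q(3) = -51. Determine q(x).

q(x) = -6x^2 + 3

Write q(x) = ax^2 + bx + c. Substituting each data point gives a linear system:
  9a - 3b + c = -51
  c = 3
  9a + 3b + c = -51
Solving the system yields a = -6, b = 0, c = 3.
So q(x) = -6x^2 + 3.
Check: q(0) = 3. ✓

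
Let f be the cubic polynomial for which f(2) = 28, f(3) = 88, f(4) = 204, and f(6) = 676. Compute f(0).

4

Using the Lagrange interpolation formula with nodes 2, 3, 4, 6:
  L_0(t) = (t - 3)(t - 4)(t - 6) / -8
  L_1(t) = (t - 2)(t - 4)(t - 6) / 3
  L_2(t) = (t - 2)(t - 3)(t - 6) / -4
  L_3(t) = (t - 2)(t - 3)(t - 4) / 24
Then f(t) = 28·L_0(t) + 88·L_1(t) + 204·L_2(t) + 676·L_3(t).
Expanding and collecting terms gives f(t) = 3t³ + t² - 2t + 4.
Evaluating at t = 0: f(0) = 4.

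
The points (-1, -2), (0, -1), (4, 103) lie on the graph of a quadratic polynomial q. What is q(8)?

367

Using the Lagrange interpolation formula with nodes -1, 0, 4:
  L_0(u) = u(u - 4) / 5
  L_1(u) = (u + 1)(u - 4) / -4
  L_2(u) = (u + 1)u / 20
Then q(u) = -2·L_0(u) - 1·L_1(u) + 103·L_2(u).
Expanding and collecting terms gives q(u) = 5u^2 + 6u - 1.
Evaluating at u = 8: q(8) = 367.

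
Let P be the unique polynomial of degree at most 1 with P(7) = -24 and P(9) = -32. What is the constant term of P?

Write P(x) = ax + b. Substituting each data point gives a linear system:
  7a + b = -24
  9a + b = -32
Solving the system yields a = -4, b = 4.
So P(x) = -4x + 4.
The constant term is 4.

4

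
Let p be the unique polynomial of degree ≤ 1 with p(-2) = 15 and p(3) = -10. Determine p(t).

p(t) = -5t + 5

Using the Lagrange interpolation formula with nodes -2, 3:
  L_0(t) = (t - 3) / -5
  L_1(t) = (t + 2) / 5
Then p(t) = 15·L_0(t) - 10·L_1(t).
Expanding and collecting terms gives p(t) = -5t + 5.
Check: p(3) = -10. ✓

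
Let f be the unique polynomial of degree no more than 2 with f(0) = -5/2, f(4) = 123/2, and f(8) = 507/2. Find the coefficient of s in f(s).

0

Write f(s) = as^2 + bs + c. Substituting each data point gives a linear system:
  c = -5/2
  16a + 4b + c = 123/2
  64a + 8b + c = 507/2
Solving the system yields a = 4, b = 0, c = -5/2.
So f(s) = 4s^2 - 5/2.
The coefficient of s is 0.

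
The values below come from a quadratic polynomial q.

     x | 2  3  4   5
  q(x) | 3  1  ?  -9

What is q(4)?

-3

On equispaced nodes a degree-2 polynomial has vanishing third forward difference, so
  - q(2) + 3·q(3) - 3·q(4) + q(5) = 0.
Substituting the known values and solving for q(4):
  -3·q(4) = 9
  q(4) = -3.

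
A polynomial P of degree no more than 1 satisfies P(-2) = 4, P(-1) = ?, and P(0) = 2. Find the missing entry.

3

On equispaced nodes a degree-1 polynomial has vanishing second forward difference, so
  P(-2) - 2·P(-1) + P(0) = 0.
Substituting the known values and solving for P(-1):
  -2·P(-1) = -6
  P(-1) = 3.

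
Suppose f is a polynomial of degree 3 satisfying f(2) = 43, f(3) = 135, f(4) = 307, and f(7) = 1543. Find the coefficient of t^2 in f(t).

4

Write f(t) = at^3 + bt^2 + ct + d. Substituting each data point gives a linear system:
  8a + 4b + 2c + d = 43
  27a + 9b + 3c + d = 135
  64a + 16b + 4c + d = 307
  343a + 49b + 7c + d = 1543
Solving the system yields a = 4, b = 4, c = -4, d = 3.
So f(t) = 4t^3 + 4t^2 - 4t + 3.
The coefficient of t^2 is 4.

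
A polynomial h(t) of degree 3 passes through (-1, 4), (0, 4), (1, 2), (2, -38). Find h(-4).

352

Using the Lagrange interpolation formula with nodes -1, 0, 1, 2:
  L_0(t) = t(t - 1)(t - 2) / -6
  L_1(t) = (t + 1)(t - 1)(t - 2) / 2
  L_2(t) = (t + 1)t(t - 2) / -2
  L_3(t) = (t + 1)t(t - 1) / 6
Then h(t) = 4·L_0(t) + 4·L_1(t) + 2·L_2(t) - 38·L_3(t).
Expanding and collecting terms gives h(t) = -6t^3 - t^2 + 5t + 4.
Evaluating at t = -4: h(-4) = 352.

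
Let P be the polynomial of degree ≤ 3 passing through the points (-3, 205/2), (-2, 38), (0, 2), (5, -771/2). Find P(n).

P(n) = -3n^3 + (1/2)n^2 - 5n + 2

Using the Lagrange interpolation formula with nodes -3, -2, 0, 5:
  L_0(n) = (n + 2)n(n - 5) / -24
  L_1(n) = (n + 3)n(n - 5) / 14
  L_2(n) = (n + 3)(n + 2)(n - 5) / -30
  L_3(n) = (n + 3)(n + 2)n / 280
Then P(n) = 205/2·L_0(n) + 38·L_1(n) + 2·L_2(n) - 771/2·L_3(n).
Expanding and collecting terms gives P(n) = -3n^3 + (1/2)n^2 - 5n + 2.
Check: P(5) = -771/2. ✓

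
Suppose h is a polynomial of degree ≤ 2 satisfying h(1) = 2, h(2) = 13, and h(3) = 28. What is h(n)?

Write h(n) = an^2 + bn + c. Substituting each data point gives a linear system:
  a + b + c = 2
  4a + 2b + c = 13
  9a + 3b + c = 28
Solving the system yields a = 2, b = 5, c = -5.
So h(n) = 2n^2 + 5n - 5.
Check: h(3) = 28. ✓

h(n) = 2n^2 + 5n - 5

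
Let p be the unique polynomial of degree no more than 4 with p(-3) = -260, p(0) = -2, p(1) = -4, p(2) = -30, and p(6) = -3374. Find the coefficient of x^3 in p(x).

2

Write p(x) = ax^4 + bx^3 + cx^2 + dx + e. Substituting each data point gives a linear system:
  81a - 27b + 9c - 3d + e = -260
  e = -2
  a + b + c + d + e = -4
  16a + 8b + 4c + 2d + e = -30
  1296a + 216b + 36c + 6d + e = -3374
Solving the system yields a = -3, b = 2, c = 3, d = -4, e = -2.
So p(x) = -3x^4 + 2x^3 + 3x^2 - 4x - 2.
The coefficient of x^3 is 2.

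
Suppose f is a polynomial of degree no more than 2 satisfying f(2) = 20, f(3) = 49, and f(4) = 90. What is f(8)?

374

Forward differences of the values at s = 2, 3, 4:
  f  : 20  49  90
  Δ  : 29  41
  Δ^2: 12
The second differences are constant, confirming degree 2.
Interpolating (Newton forward form) and evaluating at s = 8 gives f(8) = 374.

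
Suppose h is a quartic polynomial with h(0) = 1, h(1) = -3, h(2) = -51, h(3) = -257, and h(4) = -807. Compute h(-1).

Write h(t) = at^4 + bt^3 + ct^2 + dt + e. Substituting each data point gives a linear system:
  e = 1
  a + b + c + d + e = -3
  16a + 8b + 4c + 2d + e = -51
  81a + 27b + 9c + 3d + e = -257
  256a + 64b + 16c + 4d + e = -807
Solving the system yields a = -3, b = -1, c = 2, d = -2, e = 1.
So h(t) = -3t^4 - t^3 + 2t^2 - 2t + 1.
Then h(-1) = 3.

3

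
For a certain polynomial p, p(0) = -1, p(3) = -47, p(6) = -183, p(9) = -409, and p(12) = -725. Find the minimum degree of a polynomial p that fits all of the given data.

2

Forward differences of the values at n = 0, 3, 6, 9, 12:
  p  : -1  -47  -183  -409  -725
  Δ  : -46  -136  -226  -316
  Δ^2: -90  -90  -90
  Δ^3: 0  0
  Δ^4: 0
The second differences are constant (-90) and nonzero, while all higher differences vanish, so the minimal degree is 2.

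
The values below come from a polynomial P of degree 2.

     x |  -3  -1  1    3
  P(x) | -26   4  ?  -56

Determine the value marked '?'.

-6

The 3 known points determine the degree-2 polynomial uniquely.
Write P(x) = ax^2 + bx + c. Substituting each data point gives a linear system:
  9a - 3b + c = -26
  a - b + c = 4
  9a + 3b + c = -56
Solving the system yields a = -5, b = -5, c = 4.
So P(x) = -5x^2 - 5x + 4.
Then P(1) = -6.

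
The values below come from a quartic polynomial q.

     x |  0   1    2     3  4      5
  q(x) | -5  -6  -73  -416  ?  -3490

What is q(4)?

On equispaced nodes a degree-4 polynomial has vanishing fifth forward difference, so
  - q(0) + 5·q(1) - 10·q(2) + 10·q(3) - 5·q(4) + q(5) = 0.
Substituting the known values and solving for q(4):
  -5·q(4) = 6945
  q(4) = -1389.

-1389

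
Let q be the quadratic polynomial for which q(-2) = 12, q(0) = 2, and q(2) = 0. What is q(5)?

Forward differences of the values at x = -2, 0, 2:
  q  : 12  2  0
  Δ  : -10  -2
  Δ^2: 8
The second differences are constant, confirming degree 2.
Interpolating (Newton forward form) and evaluating at x = 5 gives q(5) = 12.

12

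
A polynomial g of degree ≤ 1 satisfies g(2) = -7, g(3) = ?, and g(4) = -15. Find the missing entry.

-11

The 2 known points determine the degree-1 polynomial uniquely.
Write g(t) = at + b. Substituting each data point gives a linear system:
  2a + b = -7
  4a + b = -15
Solving the system yields a = -4, b = 1.
So g(t) = -4t + 1.
Then g(3) = -11.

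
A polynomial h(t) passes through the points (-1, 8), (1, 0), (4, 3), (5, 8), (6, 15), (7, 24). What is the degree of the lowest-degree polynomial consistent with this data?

Divided differences on the nodes -1, 1, 4, 5, 6, 7:
  order 0: 8  0  3  8  15  24
  order 1: -4  1  5  7  9
  order 2: 1  1  1  1
  order 3: 0  0  0
  order 4: 0  0
  order 5: 0
The order-2 divided differences are all 1 (nonzero) and every higher order vanishes, so the data lies on a polynomial of degree exactly 2.

2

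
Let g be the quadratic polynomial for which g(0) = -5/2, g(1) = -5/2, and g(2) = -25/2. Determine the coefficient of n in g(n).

Write g(n) = an^2 + bn + c. Substituting each data point gives a linear system:
  c = -5/2
  a + b + c = -5/2
  4a + 2b + c = -25/2
Solving the system yields a = -5, b = 5, c = -5/2.
So g(n) = -5n^2 + 5n - 5/2.
The coefficient of n is 5.

5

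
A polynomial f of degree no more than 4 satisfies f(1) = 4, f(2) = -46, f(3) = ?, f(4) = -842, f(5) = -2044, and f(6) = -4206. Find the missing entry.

-264

The 5 known points determine the degree-4 polynomial uniquely.
Write f(u) = au^4 + bu^3 + cu^2 + du + e. Substituting each data point gives a linear system:
  a + b + c + d + e = 4
  16a + 8b + 4c + 2d + e = -46
  256a + 64b + 16c + 4d + e = -842
  625a + 125b + 25c + 5d + e = -2044
  1296a + 216b + 36c + 6d + e = -4206
Solving the system yields a = -3, b = -2, c = 3, d = 0, e = 6.
So f(u) = -3u^4 - 2u^3 + 3u^2 + 6.
Then f(3) = -264.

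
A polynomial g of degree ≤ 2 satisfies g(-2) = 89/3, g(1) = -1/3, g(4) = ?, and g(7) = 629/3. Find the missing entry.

The 3 known points determine the degree-2 polynomial uniquely.
Write g(x) = ax^2 + bx + c. Substituting each data point gives a linear system:
  4a - 2b + c = 89/3
  a + b + c = -1/3
  49a + 7b + c = 629/3
Solving the system yields a = 5, b = -5, c = -1/3.
So g(x) = 5x^2 - 5x - 1/3.
Then g(4) = 179/3.

179/3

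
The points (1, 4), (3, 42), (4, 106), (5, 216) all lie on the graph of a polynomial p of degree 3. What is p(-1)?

6

Using the Lagrange interpolation formula with nodes 1, 3, 4, 5:
  L_0(u) = (u - 3)(u - 4)(u - 5) / -24
  L_1(u) = (u - 1)(u - 4)(u - 5) / 4
  L_2(u) = (u - 1)(u - 3)(u - 5) / -3
  L_3(u) = (u - 1)(u - 3)(u - 4) / 8
Then p(u) = 4·L_0(u) + 42·L_1(u) + 106·L_2(u) + 216·L_3(u).
Expanding and collecting terms gives p(u) = 2u^3 - u^2 - 3u + 6.
Evaluating at u = -1: p(-1) = 6.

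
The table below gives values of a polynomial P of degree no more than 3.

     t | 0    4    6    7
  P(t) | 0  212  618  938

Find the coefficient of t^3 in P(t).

2

Write P(t) = at^3 + bt^2 + ct + d. Substituting each data point gives a linear system:
  d = 0
  64a + 16b + 4c + d = 212
  216a + 36b + 6c + d = 618
  343a + 49b + 7c + d = 938
Solving the system yields a = 2, b = 5, c = 1, d = 0.
So P(t) = 2t^3 + 5t^2 + t.
The leading coefficient is 2.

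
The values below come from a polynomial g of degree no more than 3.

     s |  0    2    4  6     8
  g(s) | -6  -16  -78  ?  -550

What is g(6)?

-240

The 4 known points determine the degree-3 polynomial uniquely.
Write g(s) = as^3 + bs^2 + cs + d. Substituting each data point gives a linear system:
  d = -6
  8a + 4b + 2c + d = -16
  64a + 16b + 4c + d = -78
  512a + 64b + 8c + d = -550
Solving the system yields a = -1, b = -1/2, c = 0, d = -6.
So g(s) = -s^3 - (1/2)s^2 - 6.
Then g(6) = -240.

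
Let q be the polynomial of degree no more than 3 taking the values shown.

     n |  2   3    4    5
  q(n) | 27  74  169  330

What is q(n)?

Write q(n) = an^3 + bn^2 + cn + d. Substituting each data point gives a linear system:
  8a + 4b + 2c + d = 27
  27a + 9b + 3c + d = 74
  64a + 16b + 4c + d = 169
  125a + 25b + 5c + d = 330
Solving the system yields a = 3, b = -3, c = 5, d = 5.
So q(n) = 3n³ - 3n² + 5n + 5.
Check: q(3) = 74. ✓

q(n) = 3n^3 - 3n^2 + 5n + 5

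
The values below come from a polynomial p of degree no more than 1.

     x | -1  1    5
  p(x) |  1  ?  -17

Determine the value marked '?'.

The 2 known points determine the degree-1 polynomial uniquely.
Write p(x) = ax + b. Substituting each data point gives a linear system:
  -a + b = 1
  5a + b = -17
Solving the system yields a = -3, b = -2.
So p(x) = -3x - 2.
Then p(1) = -5.

-5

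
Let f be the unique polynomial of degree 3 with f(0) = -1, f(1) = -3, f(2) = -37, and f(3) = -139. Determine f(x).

f(x) = -6x^3 + 2x^2 + 2x - 1

Write f(x) = ax^3 + bx^2 + cx + d. Substituting each data point gives a linear system:
  d = -1
  a + b + c + d = -3
  8a + 4b + 2c + d = -37
  27a + 9b + 3c + d = -139
Solving the system yields a = -6, b = 2, c = 2, d = -1.
So f(x) = -6x³ + 2x² + 2x - 1.
Check: f(0) = -1. ✓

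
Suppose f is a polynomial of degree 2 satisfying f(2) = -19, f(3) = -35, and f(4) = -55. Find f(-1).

Using the Lagrange interpolation formula with nodes 2, 3, 4:
  L_0(t) = (t - 3)(t - 4) / 2
  L_1(t) = (t - 2)(t - 4) / -1
  L_2(t) = (t - 2)(t - 3) / 2
Then f(t) = -19·L_0(t) - 35·L_1(t) - 55·L_2(t).
Expanding and collecting terms gives f(t) = -2t^2 - 6t + 1.
Evaluating at t = -1: f(-1) = 5.

5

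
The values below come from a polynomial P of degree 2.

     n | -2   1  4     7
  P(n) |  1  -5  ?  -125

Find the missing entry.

-47

The 3 known points determine the degree-2 polynomial uniquely.
Write P(n) = an^2 + bn + c. Substituting each data point gives a linear system:
  4a - 2b + c = 1
  a + b + c = -5
  49a + 7b + c = -125
Solving the system yields a = -2, b = -4, c = 1.
So P(n) = -2n^2 - 4n + 1.
Then P(4) = -47.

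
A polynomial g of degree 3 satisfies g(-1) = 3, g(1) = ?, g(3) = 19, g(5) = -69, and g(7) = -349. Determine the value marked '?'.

On equispaced nodes a degree-3 polynomial has vanishing fourth forward difference, so
  g(-1) - 4·g(1) + 6·g(3) - 4·g(5) + g(7) = 0.
Substituting the known values and solving for g(1):
  -4·g(1) = -44
  g(1) = 11.

11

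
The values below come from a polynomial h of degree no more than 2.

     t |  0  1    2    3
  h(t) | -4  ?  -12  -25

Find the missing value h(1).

-5

On equispaced nodes a degree-2 polynomial has vanishing third forward difference, so
  - h(0) + 3·h(1) - 3·h(2) + h(3) = 0.
Substituting the known values and solving for h(1):
  3·h(1) = -15
  h(1) = -5.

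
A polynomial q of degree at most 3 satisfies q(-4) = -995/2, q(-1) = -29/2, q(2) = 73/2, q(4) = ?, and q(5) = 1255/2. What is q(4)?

621/2

The 4 known points determine the degree-3 polynomial uniquely.
Write q(u) = au^3 + bu^2 + cu + d. Substituting each data point gives a linear system:
  -64a + 16b - 4c + d = -995/2
  -a + b - c + d = -29/2
  8a + 4b + 2c + d = 73/2
  125a + 25b + 5c + d = 1255/2
Solving the system yields a = 6, b = -6, c = 5, d = 5/2.
So q(u) = 6u³ - 6u² + 5u + 5/2.
Then q(4) = 621/2.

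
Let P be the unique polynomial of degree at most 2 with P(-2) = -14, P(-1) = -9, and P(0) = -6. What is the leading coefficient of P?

-1

Write P(u) = au^2 + bu + c. Substituting each data point gives a linear system:
  4a - 2b + c = -14
  a - b + c = -9
  c = -6
Solving the system yields a = -1, b = 2, c = -6.
So P(u) = -u^2 + 2u - 6.
The leading coefficient is -1.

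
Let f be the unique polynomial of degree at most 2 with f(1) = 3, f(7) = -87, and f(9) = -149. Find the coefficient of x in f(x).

Write f(x) = ax^2 + bx + c. Substituting each data point gives a linear system:
  a + b + c = 3
  49a + 7b + c = -87
  81a + 9b + c = -149
Solving the system yields a = -2, b = 1, c = 4.
So f(x) = -2x^2 + x + 4.
The coefficient of x is 1.

1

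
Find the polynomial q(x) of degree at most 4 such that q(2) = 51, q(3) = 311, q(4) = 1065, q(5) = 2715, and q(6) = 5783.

q(x) = 5x^4 - 3x^3 - x^2 - 3x + 5

Using the Lagrange interpolation formula with nodes 2, 3, 4, 5, 6:
  L_0(x) = (x - 3)(x - 4)(x - 5)(x - 6) / 24
  L_1(x) = (x - 2)(x - 4)(x - 5)(x - 6) / -6
  L_2(x) = (x - 2)(x - 3)(x - 5)(x - 6) / 4
  L_3(x) = (x - 2)(x - 3)(x - 4)(x - 6) / -6
  L_4(x) = (x - 2)(x - 3)(x - 4)(x - 5) / 24
Then q(x) = 51·L_0(x) + 311·L_1(x) + 1065·L_2(x) + 2715·L_3(x) + 5783·L_4(x).
Expanding and collecting terms gives q(x) = 5x⁴ - 3x³ - x² - 3x + 5.
Check: q(4) = 1065. ✓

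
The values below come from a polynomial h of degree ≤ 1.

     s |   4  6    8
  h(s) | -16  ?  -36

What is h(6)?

-26

The 2 known points determine the degree-1 polynomial uniquely.
Write h(s) = as + b. Substituting each data point gives a linear system:
  4a + b = -16
  8a + b = -36
Solving the system yields a = -5, b = 4.
So h(s) = -5s + 4.
Then h(6) = -26.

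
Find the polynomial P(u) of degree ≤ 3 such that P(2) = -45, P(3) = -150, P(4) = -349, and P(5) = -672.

P(u) = -5u^3 - 2u^2 + 3

Using the Lagrange interpolation formula with nodes 2, 3, 4, 5:
  L_0(u) = (u - 3)(u - 4)(u - 5) / -6
  L_1(u) = (u - 2)(u - 4)(u - 5) / 2
  L_2(u) = (u - 2)(u - 3)(u - 5) / -2
  L_3(u) = (u - 2)(u - 3)(u - 4) / 6
Then P(u) = -45·L_0(u) - 150·L_1(u) - 349·L_2(u) - 672·L_3(u).
Expanding and collecting terms gives P(u) = -5u^3 - 2u^2 + 3.
Check: P(5) = -672. ✓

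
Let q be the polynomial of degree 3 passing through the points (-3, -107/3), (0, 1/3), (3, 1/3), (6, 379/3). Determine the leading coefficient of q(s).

Write q(s) = as^3 + bs^2 + cs + d. Substituting each data point gives a linear system:
  -27a + 9b - 3c + d = -107/3
  d = 1/3
  27a + 9b + 3c + d = 1/3
  216a + 36b + 6c + d = 379/3
Solving the system yields a = 1, b = -2, c = -3, d = 1/3.
So q(s) = s³ - 2s² - 3s + 1/3.
The leading coefficient is 1.

1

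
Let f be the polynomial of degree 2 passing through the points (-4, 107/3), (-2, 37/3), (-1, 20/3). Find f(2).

Using the Lagrange interpolation formula with nodes -4, -2, -1:
  L_0(n) = (n + 2)(n + 1) / 6
  L_1(n) = (n + 4)(n + 1) / -2
  L_2(n) = (n + 4)(n + 2) / 3
Then f(n) = 107/3·L_0(n) + 37/3·L_1(n) + 20/3·L_2(n).
Expanding and collecting terms gives f(n) = 2n² + (1/3)n + 5.
Evaluating at n = 2: f(2) = 41/3.

41/3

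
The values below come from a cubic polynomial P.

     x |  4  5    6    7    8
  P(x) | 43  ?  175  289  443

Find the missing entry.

95

The 4 known points determine the degree-3 polynomial uniquely.
Write P(x) = ax^3 + bx^2 + cx + d. Substituting each data point gives a linear system:
  64a + 16b + 4c + d = 43
  216a + 36b + 6c + d = 175
  343a + 49b + 7c + d = 289
  512a + 64b + 8c + d = 443
Solving the system yields a = 1, b = -1, c = 0, d = -5.
So P(x) = x^3 - x^2 - 5.
Then P(5) = 95.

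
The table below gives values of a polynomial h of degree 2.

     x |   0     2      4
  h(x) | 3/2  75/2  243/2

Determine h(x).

Write h(x) = ax^2 + bx + c. Substituting each data point gives a linear system:
  c = 3/2
  4a + 2b + c = 75/2
  16a + 4b + c = 243/2
Solving the system yields a = 6, b = 6, c = 3/2.
So h(x) = 6x^2 + 6x + 3/2.
Check: h(2) = 75/2. ✓

h(x) = 6x^2 + 6x + 3/2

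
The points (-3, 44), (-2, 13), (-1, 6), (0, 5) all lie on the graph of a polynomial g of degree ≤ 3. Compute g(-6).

Forward differences of the values at s = -3, -2, -1, 0:
  g  : 44  13  6  5
  Δ  : -31  -7  -1
  Δ^2: 24  6
  Δ^3: -18
The third differences are constant, confirming degree 3.
Interpolating (Newton forward form) and evaluating at s = -6 gives g(-6) = 461.

461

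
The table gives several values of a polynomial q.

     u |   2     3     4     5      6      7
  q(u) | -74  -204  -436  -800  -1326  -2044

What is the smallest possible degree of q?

Forward differences of the values at u = 2, 3, 4, 5, 6, 7:
  q  : -74  -204  -436  -800  -1326  -2044
  Δ  : -130  -232  -364  -526  -718
  Δ^2: -102  -132  -162  -192
  Δ^3: -30  -30  -30
  Δ^4: 0  0
  Δ^5: 0
The third differences are constant (-30) and nonzero, while all higher differences vanish, so the minimal degree is 3.

3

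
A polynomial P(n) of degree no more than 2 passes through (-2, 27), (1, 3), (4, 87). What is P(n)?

Write P(n) = an^2 + bn + c. Substituting each data point gives a linear system:
  4a - 2b + c = 27
  a + b + c = 3
  16a + 4b + c = 87
Solving the system yields a = 6, b = -2, c = -1.
So P(n) = 6n^2 - 2n - 1.
Check: P(4) = 87. ✓

P(n) = 6n^2 - 2n - 1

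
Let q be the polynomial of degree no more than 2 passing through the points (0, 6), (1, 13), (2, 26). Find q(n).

q(n) = 3n^2 + 4n + 6

Write q(n) = an^2 + bn + c. Substituting each data point gives a linear system:
  c = 6
  a + b + c = 13
  4a + 2b + c = 26
Solving the system yields a = 3, b = 4, c = 6.
So q(n) = 3n² + 4n + 6.
Check: q(1) = 13. ✓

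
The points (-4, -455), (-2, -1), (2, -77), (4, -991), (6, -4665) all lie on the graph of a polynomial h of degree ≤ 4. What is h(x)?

Write h(x) = ax^4 + bx^3 + cx^2 + dx + e. Substituting each data point gives a linear system:
  256a - 64b + 16c - 4d + e = -455
  16a - 8b + 4c - 2d + e = -1
  16a + 8b + 4c + 2d + e = -77
  256a + 64b + 16c + 4d + e = -991
  1296a + 216b + 36c + 6d + e = -4665
Solving the system yields a = -3, b = -4, c = 3, d = -3, e = -3.
So h(x) = -3x^4 - 4x^3 + 3x^2 - 3x - 3.
Check: h(6) = -4665. ✓

h(x) = -3x^4 - 4x^3 + 3x^2 - 3x - 3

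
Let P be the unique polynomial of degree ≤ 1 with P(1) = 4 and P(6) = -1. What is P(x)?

P(x) = -x + 5

Using the Lagrange interpolation formula with nodes 1, 6:
  L_0(x) = (x - 6) / -5
  L_1(x) = (x - 1) / 5
Then P(x) = 4·L_0(x) - 1·L_1(x).
Expanding and collecting terms gives P(x) = -x + 5.
Check: P(1) = 4. ✓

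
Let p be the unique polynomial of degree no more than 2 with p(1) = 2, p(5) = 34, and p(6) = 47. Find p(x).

p(x) = x^2 + 2x - 1

Using the Lagrange interpolation formula with nodes 1, 5, 6:
  L_0(x) = (x - 5)(x - 6) / 20
  L_1(x) = (x - 1)(x - 6) / -4
  L_2(x) = (x - 1)(x - 5) / 5
Then p(x) = 2·L_0(x) + 34·L_1(x) + 47·L_2(x).
Expanding and collecting terms gives p(x) = x^2 + 2x - 1.
Check: p(6) = 47. ✓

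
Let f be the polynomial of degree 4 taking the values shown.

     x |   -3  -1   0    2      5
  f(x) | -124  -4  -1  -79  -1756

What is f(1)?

-12

Write f(x) = ax^4 + bx^3 + cx^2 + dx + e. Substituting each data point gives a linear system:
  81a - 27b + 9c - 3d + e = -124
  a - b + c - d + e = -4
  e = -1
  16a + 8b + 4c + 2d + e = -79
  625a + 125b + 25c + 5d + e = -1756
Solving the system yields a = -2, b = -3, c = -5, d = -1, e = -1.
So f(x) = -2x^4 - 3x^3 - 5x^2 - x - 1.
Then f(1) = -12.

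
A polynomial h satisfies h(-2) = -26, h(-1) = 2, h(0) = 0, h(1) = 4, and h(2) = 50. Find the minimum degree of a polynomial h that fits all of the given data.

3

Forward differences of the values at t = -2, -1, 0, 1, 2:
  h  : -26  2  0  4  50
  Δ  : 28  -2  4  46
  Δ^2: -30  6  42
  Δ^3: 36  36
  Δ^4: 0
The third differences are constant (36) and nonzero, while all higher differences vanish, so the minimal degree is 3.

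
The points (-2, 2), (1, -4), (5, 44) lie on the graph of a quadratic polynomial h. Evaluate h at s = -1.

-4

Write h(s) = as^2 + bs + c. Substituting each data point gives a linear system:
  4a - 2b + c = 2
  a + b + c = -4
  25a + 5b + c = 44
Solving the system yields a = 2, b = 0, c = -6.
So h(s) = 2s^2 - 6.
Then h(-1) = -4.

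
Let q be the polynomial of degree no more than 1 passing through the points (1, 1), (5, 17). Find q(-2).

Using the Lagrange interpolation formula with nodes 1, 5:
  L_0(n) = (n - 5) / -4
  L_1(n) = (n - 1) / 4
Then q(n) = 1·L_0(n) + 17·L_1(n).
Expanding and collecting terms gives q(n) = 4n - 3.
Evaluating at n = -2: q(-2) = -11.

-11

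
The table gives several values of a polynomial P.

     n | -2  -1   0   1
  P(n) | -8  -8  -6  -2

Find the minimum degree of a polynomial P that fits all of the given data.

2

Forward differences of the values at n = -2, -1, 0, 1:
  P  : -8  -8  -6  -2
  Δ  : 0  2  4
  Δ^2: 2  2
  Δ^3: 0
The second differences are constant (2) and nonzero, while all higher differences vanish, so the minimal degree is 2.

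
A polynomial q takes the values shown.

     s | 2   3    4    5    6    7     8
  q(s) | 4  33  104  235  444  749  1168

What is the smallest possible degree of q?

3

Forward differences of the values at s = 2, 3, 4, 5, 6, 7, 8:
  q  : 4  33  104  235  444  749  1168
  Δ  : 29  71  131  209  305  419
  Δ^2: 42  60  78  96  114
  Δ^3: 18  18  18  18
  Δ^4: 0  0  0
  Δ^5: 0  0
  Δ^6: 0
The third differences are constant (18) and nonzero, while all higher differences vanish, so the minimal degree is 3.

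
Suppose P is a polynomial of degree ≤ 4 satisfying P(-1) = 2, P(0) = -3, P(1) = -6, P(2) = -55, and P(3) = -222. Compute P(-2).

33

Forward differences of the values at x = -1, 0, 1, 2, 3:
  P  : 2  -3  -6  -55  -222
  Δ  : -5  -3  -49  -167
  Δ^2: 2  -46  -118
  Δ^3: -48  -72
  Δ^4: -24
The fourth differences are constant, confirming degree 4.
Interpolating (Newton forward form) and evaluating at x = -2 gives P(-2) = 33.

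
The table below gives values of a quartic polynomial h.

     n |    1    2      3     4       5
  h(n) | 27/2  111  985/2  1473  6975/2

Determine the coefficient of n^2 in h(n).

2

Write h(n) = an^4 + bn^3 + cn^2 + dn + e. Substituting each data point gives a linear system:
  a + b + c + d + e = 27/2
  16a + 8b + 4c + 2d + e = 111
  81a + 27b + 9c + 3d + e = 985/2
  256a + 64b + 16c + 4d + e = 1473
  625a + 125b + 25c + 5d + e = 6975/2
Solving the system yields a = 5, b = 5/2, c = 2, d = -1, e = 5.
So h(n) = 5n^4 + (5/2)n^3 + 2n^2 - n + 5.
The coefficient of n^2 is 2.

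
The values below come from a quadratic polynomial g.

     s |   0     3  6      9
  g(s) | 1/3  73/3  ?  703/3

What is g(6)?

On equispaced nodes a degree-2 polynomial has vanishing third forward difference, so
  - g(0) + 3·g(3) - 3·g(6) + g(9) = 0.
Substituting the known values and solving for g(6):
  -3·g(6) = -307
  g(6) = 307/3.

307/3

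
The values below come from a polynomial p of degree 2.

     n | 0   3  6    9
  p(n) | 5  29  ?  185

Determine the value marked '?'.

On equispaced nodes a degree-2 polynomial has vanishing third forward difference, so
  - p(0) + 3·p(3) - 3·p(6) + p(9) = 0.
Substituting the known values and solving for p(6):
  -3·p(6) = -267
  p(6) = 89.

89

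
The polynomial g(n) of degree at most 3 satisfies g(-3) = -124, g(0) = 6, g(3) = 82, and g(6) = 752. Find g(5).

Forward differences of the values at n = -3, 0, 3, 6:
  g  : -124  6  82  752
  Δ  : 130  76  670
  Δ^2: -54  594
  Δ^3: 648
The third differences are constant, confirming degree 3.
Interpolating (Newton forward form) and evaluating at n = 5 gives g(5) = 1268/3.

1268/3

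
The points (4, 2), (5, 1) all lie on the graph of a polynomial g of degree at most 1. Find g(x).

Write g(x) = ax + b. Substituting each data point gives a linear system:
  4a + b = 2
  5a + b = 1
Solving the system yields a = -1, b = 6.
So g(x) = -x + 6.
Check: g(4) = 2. ✓

g(x) = -x + 6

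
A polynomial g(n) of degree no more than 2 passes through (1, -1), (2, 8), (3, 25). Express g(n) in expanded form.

g(n) = 4n^2 - 3n - 2

Write g(n) = an^2 + bn + c. Substituting each data point gives a linear system:
  a + b + c = -1
  4a + 2b + c = 8
  9a + 3b + c = 25
Solving the system yields a = 4, b = -3, c = -2.
So g(n) = 4n² - 3n - 2.
Check: g(3) = 25. ✓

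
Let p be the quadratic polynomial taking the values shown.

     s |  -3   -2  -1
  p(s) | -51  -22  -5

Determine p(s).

p(s) = -6s^2 - s

Write p(s) = as^2 + bs + c. Substituting each data point gives a linear system:
  9a - 3b + c = -51
  4a - 2b + c = -22
  a - b + c = -5
Solving the system yields a = -6, b = -1, c = 0.
So p(s) = -6s^2 - s.
Check: p(-1) = -5. ✓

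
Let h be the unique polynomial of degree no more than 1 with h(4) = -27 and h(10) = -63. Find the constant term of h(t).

Write h(t) = at + b. Substituting each data point gives a linear system:
  4a + b = -27
  10a + b = -63
Solving the system yields a = -6, b = -3.
So h(t) = -6t - 3.
The constant term is -3.

-3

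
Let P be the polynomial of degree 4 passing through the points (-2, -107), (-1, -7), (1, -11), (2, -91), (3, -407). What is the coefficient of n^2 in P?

Write P(n) = an^4 + bn^3 + cn^2 + dn + e. Substituting each data point gives a linear system:
  16a - 8b + 4c - 2d + e = -107
  a - b + c - d + e = -7
  a + b + c + d + e = -11
  16a + 8b + 4c + 2d + e = -91
  81a + 27b + 9c + 3d + e = -407
Solving the system yields a = -5, b = 2, c = -5, d = -4, e = 1.
So P(n) = -5n⁴ + 2n³ - 5n² - 4n + 1.
The coefficient of n^2 is -5.

-5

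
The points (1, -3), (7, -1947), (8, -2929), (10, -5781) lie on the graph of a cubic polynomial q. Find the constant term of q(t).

Write q(t) = at^3 + bt^2 + ct + d. Substituting each data point gives a linear system:
  a + b + c + d = -3
  343a + 49b + 7c + d = -1947
  512a + 64b + 8c + d = -2929
  1000a + 100b + 10c + d = -5781
Solving the system yields a = -6, b = 2, c = 2, d = -1.
So q(t) = -6t³ + 2t² + 2t - 1.
The constant term is -1.

-1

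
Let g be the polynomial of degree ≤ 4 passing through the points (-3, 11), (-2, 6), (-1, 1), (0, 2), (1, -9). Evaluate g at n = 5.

-1373

Write g(n) = an^4 + bn^3 + cn^2 + dn + e. Substituting each data point gives a linear system:
  81a - 27b + 9c - 3d + e = 11
  16a - 8b + 4c - 2d + e = 6
  a - b + c - d + e = 1
  e = 2
  a + b + c + d + e = -9
Solving the system yields a = -1, b = -5, c = -5, d = 0, e = 2.
So g(n) = -n^4 - 5n^3 - 5n^2 + 2.
Then g(5) = -1373.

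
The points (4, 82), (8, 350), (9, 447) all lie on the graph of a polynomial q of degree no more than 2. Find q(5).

Using the Lagrange interpolation formula with nodes 4, 8, 9:
  L_0(s) = (s - 8)(s - 9) / 20
  L_1(s) = (s - 4)(s - 9) / -4
  L_2(s) = (s - 4)(s - 8) / 5
Then q(s) = 82·L_0(s) + 350·L_1(s) + 447·L_2(s).
Expanding and collecting terms gives q(s) = 6s² - 5s + 6.
Evaluating at s = 5: q(5) = 131.

131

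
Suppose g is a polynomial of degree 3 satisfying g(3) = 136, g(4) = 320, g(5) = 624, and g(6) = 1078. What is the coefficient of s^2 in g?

0

Write g(s) = as^3 + bs^2 + cs + d. Substituting each data point gives a linear system:
  27a + 9b + 3c + d = 136
  64a + 16b + 4c + d = 320
  125a + 25b + 5c + d = 624
  216a + 36b + 6c + d = 1078
Solving the system yields a = 5, b = 0, c = -1, d = 4.
So g(s) = 5s³ - s + 4.
The coefficient of s^2 is 0.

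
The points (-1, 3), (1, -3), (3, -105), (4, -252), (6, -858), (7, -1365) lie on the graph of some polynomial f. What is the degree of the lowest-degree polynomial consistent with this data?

3

Divided differences on the nodes -1, 1, 3, 4, 6, 7:
  order 0: 3  -3  -105  -252  -858  -1365
  order 1: -3  -51  -147  -303  -507
  order 2: -12  -32  -52  -68
  order 3: -4  -4  -4
  order 4: 0  0
  order 5: 0
The order-3 divided differences are all -4 (nonzero) and every higher order vanishes, so the data lies on a polynomial of degree exactly 3.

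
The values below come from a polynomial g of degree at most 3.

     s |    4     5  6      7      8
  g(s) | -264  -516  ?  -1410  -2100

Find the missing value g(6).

-890

On equispaced nodes a degree-3 polynomial has vanishing fourth forward difference, so
  g(4) - 4·g(5) + 6·g(6) - 4·g(7) + g(8) = 0.
Substituting the known values and solving for g(6):
  6·g(6) = -5340
  g(6) = -890.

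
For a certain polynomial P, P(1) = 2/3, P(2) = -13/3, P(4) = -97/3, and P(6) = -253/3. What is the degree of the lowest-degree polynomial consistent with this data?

2

Divided differences on the nodes 1, 2, 4, 6:
  order 0: 2/3  -13/3  -97/3  -253/3
  order 1: -5  -14  -26
  order 2: -3  -3
  order 3: 0
The order-2 divided differences are all -3 (nonzero) and every higher order vanishes, so the data lies on a polynomial of degree exactly 2.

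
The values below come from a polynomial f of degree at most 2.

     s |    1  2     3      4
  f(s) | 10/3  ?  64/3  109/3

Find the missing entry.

31/3

The 3 known points determine the degree-2 polynomial uniquely.
Write f(s) = as^2 + bs + c. Substituting each data point gives a linear system:
  a + b + c = 10/3
  9a + 3b + c = 64/3
  16a + 4b + c = 109/3
Solving the system yields a = 2, b = 1, c = 1/3.
So f(s) = 2s^2 + s + 1/3.
Then f(2) = 31/3.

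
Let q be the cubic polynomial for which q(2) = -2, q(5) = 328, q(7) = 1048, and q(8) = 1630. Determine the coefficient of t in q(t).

Write q(t) = at^3 + bt^2 + ct + d. Substituting each data point gives a linear system:
  8a + 4b + 2c + d = -2
  125a + 25b + 5c + d = 328
  343a + 49b + 7c + d = 1048
  512a + 64b + 8c + d = 1630
Solving the system yields a = 4, b = -6, c = -4, d = -2.
So q(t) = 4t^3 - 6t^2 - 4t - 2.
The coefficient of t is -4.

-4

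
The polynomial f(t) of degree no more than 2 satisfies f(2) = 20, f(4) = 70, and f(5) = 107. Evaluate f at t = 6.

152

Using the Lagrange interpolation formula with nodes 2, 4, 5:
  L_0(t) = (t - 4)(t - 5) / 6
  L_1(t) = (t - 2)(t - 5) / -2
  L_2(t) = (t - 2)(t - 4) / 3
Then f(t) = 20·L_0(t) + 70·L_1(t) + 107·L_2(t).
Expanding and collecting terms gives f(t) = 4t^2 + t + 2.
Evaluating at t = 6: f(6) = 152.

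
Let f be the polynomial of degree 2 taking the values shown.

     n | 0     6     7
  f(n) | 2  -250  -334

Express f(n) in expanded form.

f(n) = -6n^2 - 6n + 2

Using the Lagrange interpolation formula with nodes 0, 6, 7:
  L_0(n) = (n - 6)(n - 7) / 42
  L_1(n) = n(n - 7) / -6
  L_2(n) = n(n - 6) / 7
Then f(n) = 2·L_0(n) - 250·L_1(n) - 334·L_2(n).
Expanding and collecting terms gives f(n) = -6n² - 6n + 2.
Check: f(0) = 2. ✓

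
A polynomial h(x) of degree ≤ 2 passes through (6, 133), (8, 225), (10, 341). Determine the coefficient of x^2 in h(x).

3

Write h(x) = ax^2 + bx + c. Substituting each data point gives a linear system:
  36a + 6b + c = 133
  64a + 8b + c = 225
  100a + 10b + c = 341
Solving the system yields a = 3, b = 4, c = 1.
So h(x) = 3x² + 4x + 1.
The leading coefficient is 3.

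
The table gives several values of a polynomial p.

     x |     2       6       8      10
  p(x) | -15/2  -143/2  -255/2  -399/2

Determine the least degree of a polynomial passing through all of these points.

Divided differences on the nodes 2, 6, 8, 10:
  order 0: -15/2  -143/2  -255/2  -399/2
  order 1: -16  -28  -36
  order 2: -2  -2
  order 3: 0
The order-2 divided differences are all -2 (nonzero) and every higher order vanishes, so the data lies on a polynomial of degree exactly 2.

2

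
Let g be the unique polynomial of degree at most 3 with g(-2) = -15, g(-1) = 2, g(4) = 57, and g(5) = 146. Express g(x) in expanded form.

Using the Lagrange interpolation formula with nodes -2, -1, 4, 5:
  L_0(x) = (x + 1)(x - 4)(x - 5) / -42
  L_1(x) = (x + 2)(x - 4)(x - 5) / 30
  L_2(x) = (x + 2)(x + 1)(x - 5) / -30
  L_3(x) = (x + 2)(x + 1)(x - 4) / 42
Then g(x) = -15·L_0(x) + 2·L_1(x) + 57·L_2(x) + 146·L_3(x).
Expanding and collecting terms gives g(x) = 2x^3 - 3x^2 - 6x + 1.
Check: g(-2) = -15. ✓

g(x) = 2x^3 - 3x^2 - 6x + 1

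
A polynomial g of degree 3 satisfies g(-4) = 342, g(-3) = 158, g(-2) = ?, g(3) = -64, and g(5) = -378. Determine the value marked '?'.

The 4 known points determine the degree-3 polynomial uniquely.
Write g(u) = au^3 + bu^2 + cu + d. Substituting each data point gives a linear system:
  -64a + 16b - 4c + d = 342
  -27a + 9b - 3c + d = 158
  27a + 9b + 3c + d = -64
  125a + 25b + 5c + d = -378
Solving the system yields a = -4, b = 5, c = -1, d = 2.
So g(u) = -4u³ + 5u² - u + 2.
Then g(-2) = 56.

56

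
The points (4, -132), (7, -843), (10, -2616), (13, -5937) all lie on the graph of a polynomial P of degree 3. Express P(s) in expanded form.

P(s) = -3s^3 + 4s^2 - 2s + 4

Write P(s) = as^3 + bs^2 + cs + d. Substituting each data point gives a linear system:
  64a + 16b + 4c + d = -132
  343a + 49b + 7c + d = -843
  1000a + 100b + 10c + d = -2616
  2197a + 169b + 13c + d = -5937
Solving the system yields a = -3, b = 4, c = -2, d = 4.
So P(s) = -3s^3 + 4s^2 - 2s + 4.
Check: P(7) = -843. ✓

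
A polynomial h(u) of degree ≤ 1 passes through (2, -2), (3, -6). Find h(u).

h(u) = -4u + 6

Write h(u) = au + b. Substituting each data point gives a linear system:
  2a + b = -2
  3a + b = -6
Solving the system yields a = -4, b = 6.
So h(u) = -4u + 6.
Check: h(3) = -6. ✓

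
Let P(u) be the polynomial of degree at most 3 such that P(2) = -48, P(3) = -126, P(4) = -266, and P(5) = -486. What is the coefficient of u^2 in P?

Write P(u) = au^3 + bu^2 + cu + d. Substituting each data point gives a linear system:
  8a + 4b + 2c + d = -48
  27a + 9b + 3c + d = -126
  64a + 16b + 4c + d = -266
  125a + 25b + 5c + d = -486
Solving the system yields a = -3, b = -4, c = -1, d = -6.
So P(u) = -3u^3 - 4u^2 - u - 6.
The coefficient of u^2 is -4.

-4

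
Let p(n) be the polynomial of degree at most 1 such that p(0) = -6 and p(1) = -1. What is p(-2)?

Using the Lagrange interpolation formula with nodes 0, 1:
  L_0(n) = (n - 1) / -1
  L_1(n) = n / 1
Then p(n) = -6·L_0(n) - 1·L_1(n).
Expanding and collecting terms gives p(n) = 5n - 6.
Evaluating at n = -2: p(-2) = -16.

-16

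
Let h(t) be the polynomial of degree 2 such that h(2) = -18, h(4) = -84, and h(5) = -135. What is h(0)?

Write h(t) = at^2 + bt + c. Substituting each data point gives a linear system:
  4a + 2b + c = -18
  16a + 4b + c = -84
  25a + 5b + c = -135
Solving the system yields a = -6, b = 3, c = 0.
So h(t) = -6t^2 + 3t.
Then h(0) = 0.

0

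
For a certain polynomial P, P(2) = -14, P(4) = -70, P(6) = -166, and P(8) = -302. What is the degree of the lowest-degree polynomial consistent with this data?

Forward differences of the values at s = 2, 4, 6, 8:
  P  : -14  -70  -166  -302
  Δ  : -56  -96  -136
  Δ^2: -40  -40
  Δ^3: 0
The second differences are constant (-40) and nonzero, while all higher differences vanish, so the minimal degree is 2.

2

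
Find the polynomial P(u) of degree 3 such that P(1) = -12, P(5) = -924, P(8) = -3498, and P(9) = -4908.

Write P(u) = au^3 + bu^2 + cu + d. Substituting each data point gives a linear system:
  a + b + c + d = -12
  125a + 25b + 5c + d = -924
  512a + 64b + 8c + d = -3498
  729a + 81b + 9c + d = -4908
Solving the system yields a = -6, b = -6, c = -6, d = 6.
So P(u) = -6u³ - 6u² - 6u + 6.
Check: P(5) = -924. ✓

P(u) = -6u^3 - 6u^2 - 6u + 6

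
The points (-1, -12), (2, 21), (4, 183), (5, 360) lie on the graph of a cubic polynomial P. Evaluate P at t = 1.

Using the Lagrange interpolation formula with nodes -1, 2, 4, 5:
  L_0(t) = (t - 2)(t - 4)(t - 5) / -90
  L_1(t) = (t + 1)(t - 4)(t - 5) / 18
  L_2(t) = (t + 1)(t - 2)(t - 5) / -10
  L_3(t) = (t + 1)(t - 2)(t - 4) / 18
Then P(t) = -12·L_0(t) + 21·L_1(t) + 183·L_2(t) + 360·L_3(t).
Expanding and collecting terms gives P(t) = 3t^3 - t^2 + 3t - 5.
Evaluating at t = 1: P(1) = 0.

0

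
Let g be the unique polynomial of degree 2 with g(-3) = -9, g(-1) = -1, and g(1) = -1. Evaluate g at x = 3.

-9

Write g(x) = ax^2 + bx + c. Substituting each data point gives a linear system:
  9a - 3b + c = -9
  a - b + c = -1
  a + b + c = -1
Solving the system yields a = -1, b = 0, c = 0.
So g(x) = -x^2.
Then g(3) = -9.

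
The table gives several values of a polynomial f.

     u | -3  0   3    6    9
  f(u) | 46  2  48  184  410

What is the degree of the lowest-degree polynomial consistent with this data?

2

Forward differences of the values at u = -3, 0, 3, 6, 9:
  f  : 46  2  48  184  410
  Δ  : -44  46  136  226
  Δ^2: 90  90  90
  Δ^3: 0  0
  Δ^4: 0
The second differences are constant (90) and nonzero, while all higher differences vanish, so the minimal degree is 2.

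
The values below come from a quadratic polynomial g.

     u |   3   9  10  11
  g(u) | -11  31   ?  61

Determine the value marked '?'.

The 3 known points determine the degree-2 polynomial uniquely.
Write g(u) = au^2 + bu + c. Substituting each data point gives a linear system:
  9a + 3b + c = -11
  81a + 9b + c = 31
  121a + 11b + c = 61
Solving the system yields a = 1, b = -5, c = -5.
So g(u) = u^2 - 5u - 5.
Then g(10) = 45.

45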